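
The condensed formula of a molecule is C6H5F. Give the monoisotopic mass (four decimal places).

96.0375

Element totals:
  C: 6
  H: 5
  F: 1
Molecular formula: C6H5F.
  M = 6(12.0) + 5(1.007825) + 18.998403
    = 72.000000 + 5.039125 + 18.998403 = 96.037528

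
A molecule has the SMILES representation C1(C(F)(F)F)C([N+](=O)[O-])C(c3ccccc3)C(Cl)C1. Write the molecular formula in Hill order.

C12H11ClF3NO2

Atom tally by fragment:
  cyclopentane ring core → C:5 H:10
  (− 4 ring H displaced by substituents)
  + CF3 → C:1 F:3
  + NO2 → N:1 O:2
  + C6H5 → C:6 H:5
  + Cl → Cl:1
Element totals:
  C: 12
  H: 11
  Cl: 1
  F: 3
  N: 1
  O: 2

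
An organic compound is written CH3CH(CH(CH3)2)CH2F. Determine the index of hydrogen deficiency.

Atom tally by fragment:
  CH3 → C:1 H:3
  CH(CH(CH3)2) → C:4 H:8
  CH2F → C:1 H:2 F:1
Element totals:
  C: 6
  H: 13
  F: 1
Molecular formula: C6H13F.
DoU = (2C + 2 + N − H − X) / 2 = (2·6 + 2 + 0 − 13 − 1) / 2 = 0.

0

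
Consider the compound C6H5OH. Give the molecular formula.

C6H6O

Element totals:
  C: 6
  H: 6
  O: 1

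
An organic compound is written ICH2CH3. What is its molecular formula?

Element totals:
  C: 2
  H: 5
  I: 1

C2H5I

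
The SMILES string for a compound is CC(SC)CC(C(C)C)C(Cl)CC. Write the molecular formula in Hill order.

Atom tally by fragment:
  CH3 → C:1 H:3
  CH(SCH3) → C:2 H:4 S:1
  CH2 → C:1 H:2
  CH(CH(CH3)2) → C:4 H:8
  CH(Cl) → C:1 H:1 Cl:1
  CH2 → C:1 H:2
  CH3 → C:1 H:3
Element totals:
  C: 11
  H: 23
  Cl: 1
  S: 1

C11H23ClS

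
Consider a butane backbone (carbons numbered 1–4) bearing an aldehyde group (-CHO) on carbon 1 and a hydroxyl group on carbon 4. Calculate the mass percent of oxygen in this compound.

Atom tally by fragment:
  OHCCH2 → C:2 H:3 O:1
  CH2 → C:1 H:2
  CH2 → C:1 H:2
  CH2OH → C:1 H:3 O:1
Element totals:
  C: 5
  H: 10
  O: 2
Molecular formula: C5H10O2.
Molar mass = 102.133 g/mol.
Mass from O: 2 × 15.999 = 31.998 g/mol.
%O = 31.998 / 102.133 × 100 = 31.33%.

31.33%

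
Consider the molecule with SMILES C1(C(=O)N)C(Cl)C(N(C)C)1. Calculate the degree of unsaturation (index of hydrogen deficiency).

Atom tally by fragment:
  cyclopropane ring core → C:3 H:6
  (− 3 ring H displaced by substituents)
  + CONH2 → C:1 H:2 O:1 N:1
  + Cl → Cl:1
  + N(CH3)2 → N:1 C:2 H:6
Element totals:
  C: 6
  H: 11
  Cl: 1
  N: 2
  O: 1
Molecular formula: C6H11ClN2O.
DoU = (2C + 2 + N − H − X) / 2 = (2·6 + 2 + 2 − 11 − 1) / 2 = 2.

2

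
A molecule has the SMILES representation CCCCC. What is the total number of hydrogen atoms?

12

Atom tally by fragment:
  CH3 → C:1 H:3
  CH2 → C:1 H:2
  CH2 → C:1 H:2
  CH2 → C:1 H:2
  CH3 → C:1 H:3
Element totals:
  C: 5
  H: 12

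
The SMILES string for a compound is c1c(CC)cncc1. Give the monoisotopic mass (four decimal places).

Atom tally by fragment:
  pyridine ring core → C:5 H:5 N:1
  (− 1 ring H displaced by substituents)
  + C2H5 → C:2 H:5
Element totals:
  C: 7
  H: 9
  N: 1
Molecular formula: C7H9N.
  M = 7(12.0) + 9(1.007825) + 14.003074
    = 84.000000 + 9.070425 + 14.003074 = 107.073499

107.0735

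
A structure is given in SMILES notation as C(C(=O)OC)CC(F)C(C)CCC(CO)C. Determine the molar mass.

Atom tally by fragment:
  CH3OOCCH2 → C:3 H:5 O:2
  CH2 → C:1 H:2
  CH(F) → C:1 H:1 F:1
  CH(CH3) → C:2 H:4
  CH2 → C:1 H:2
  CH2 → C:1 H:2
  CH(CH2OH) → C:2 H:4 O:1
  CH3 → C:1 H:3
Element totals:
  C: 12
  H: 23
  F: 1
  O: 3
Molecular formula: C12H23FO3.
  M = 12(12.011) + 23(1.008) + 18.998 + 3(15.999)
    = 144.132 + 23.184 + 18.998 + 47.997 = 234.311

234.31 g/mol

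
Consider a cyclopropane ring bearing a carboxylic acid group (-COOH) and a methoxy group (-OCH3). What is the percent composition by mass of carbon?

51.72%

Atom tally by fragment:
  cyclopropane ring core → C:3 H:6
  (− 2 ring H displaced by substituents)
  + COOH → C:1 H:1 O:2
  + OCH3 → C:1 H:3 O:1
Element totals:
  C: 5
  H: 8
  O: 3
Molecular formula: C5H8O3.
Molar mass = 116.116 g/mol.
Mass from C: 5 × 12.011 = 60.055 g/mol.
%C = 60.055 / 116.116 × 100 = 51.72%.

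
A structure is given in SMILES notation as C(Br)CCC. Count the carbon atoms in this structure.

4

Atom tally by fragment:
  BrCH2 → C:1 H:2 Br:1
  CH2 → C:1 H:2
  CH2 → C:1 H:2
  CH3 → C:1 H:3
Element totals:
  C: 4
  H: 9
  Br: 1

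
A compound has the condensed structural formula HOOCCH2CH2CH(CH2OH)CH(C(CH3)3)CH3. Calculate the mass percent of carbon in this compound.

65.31%

Atom tally by fragment:
  HOOCCH2 → C:2 H:3 O:2
  CH2 → C:1 H:2
  CH(CH2OH) → C:2 H:4 O:1
  CH(C(CH3)3) → C:5 H:10
  CH3 → C:1 H:3
Element totals:
  C: 11
  H: 22
  O: 3
Molecular formula: C11H22O3.
Molar mass = 202.294 g/mol.
Mass from C: 11 × 12.011 = 132.121 g/mol.
%C = 132.121 / 202.294 × 100 = 65.31%.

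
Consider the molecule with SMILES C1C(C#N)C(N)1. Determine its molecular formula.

Atom tally by fragment:
  cyclopropane ring core → C:3 H:6
  (− 2 ring H displaced by substituents)
  + CN → C:1 N:1
  + NH2 → N:1 H:2
Element totals:
  C: 4
  H: 6
  N: 2

C4H6N2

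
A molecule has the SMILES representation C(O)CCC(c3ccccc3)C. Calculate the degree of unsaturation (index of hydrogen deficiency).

Atom tally by fragment:
  HOCH2 → C:1 H:3 O:1
  CH2 → C:1 H:2
  CH2 → C:1 H:2
  CH(C6H5) → C:7 H:6
  CH3 → C:1 H:3
Element totals:
  C: 11
  H: 16
  O: 1
Molecular formula: C11H16O.
DoU = (2C + 2 + N − H − X) / 2 = (2·11 + 2 + 0 − 16 − 0) / 2 = 4.

4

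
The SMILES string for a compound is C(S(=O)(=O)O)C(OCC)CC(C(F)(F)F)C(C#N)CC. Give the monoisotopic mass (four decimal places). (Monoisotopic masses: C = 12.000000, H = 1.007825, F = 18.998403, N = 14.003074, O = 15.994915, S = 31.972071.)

Atom tally by fragment:
  HO3SCH2 → C:1 H:3 S:1 O:3
  CH(OC2H5) → C:3 H:6 O:1
  CH2 → C:1 H:2
  CH(CF3) → C:2 H:1 F:3
  CH(CN) → C:2 H:1 N:1
  CH2 → C:1 H:2
  CH3 → C:1 H:3
Element totals:
  C: 11
  H: 18
  F: 3
  N: 1
  O: 4
  S: 1
Molecular formula: C11H18F3NO4S.
  M = 11(12.0) + 18(1.007825) + 3(18.998403) + 14.003074 + 4(15.994915) + 31.972071
    = 132.000000 + 18.140850 + 56.995209 + 14.003074 + 63.979660 + 31.972071 = 317.090864

317.0909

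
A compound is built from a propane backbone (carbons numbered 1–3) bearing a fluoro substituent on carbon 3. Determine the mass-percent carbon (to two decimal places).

58.04%

Atom tally by fragment:
  CH3 → C:1 H:3
  CH2 → C:1 H:2
  CH2F → C:1 H:2 F:1
Element totals:
  C: 3
  H: 7
  F: 1
Molecular formula: C3H7F.
Molar mass = 62.087 g/mol.
Mass from C: 3 × 12.011 = 36.033 g/mol.
%C = 36.033 / 62.087 × 100 = 58.04%.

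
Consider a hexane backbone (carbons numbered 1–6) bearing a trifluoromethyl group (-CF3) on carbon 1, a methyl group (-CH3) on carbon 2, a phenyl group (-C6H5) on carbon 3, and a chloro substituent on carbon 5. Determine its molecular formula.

C14H18ClF3

Atom tally by fragment:
  F3CCH2 → C:2 H:2 F:3
  CH(CH3) → C:2 H:4
  CH(C6H5) → C:7 H:6
  CH2 → C:1 H:2
  CH(Cl) → C:1 H:1 Cl:1
  CH3 → C:1 H:3
Element totals:
  C: 14
  H: 18
  Cl: 1
  F: 3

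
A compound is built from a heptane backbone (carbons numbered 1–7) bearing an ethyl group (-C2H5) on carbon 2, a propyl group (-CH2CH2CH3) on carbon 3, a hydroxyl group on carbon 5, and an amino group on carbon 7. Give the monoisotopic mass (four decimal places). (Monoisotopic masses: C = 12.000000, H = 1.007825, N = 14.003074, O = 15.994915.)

201.2093

Atom tally by fragment:
  CH3 → C:1 H:3
  CH(C2H5) → C:3 H:6
  CH(CH2CH2CH3) → C:4 H:8
  CH2 → C:1 H:2
  CH(OH) → C:1 H:2 O:1
  CH2 → C:1 H:2
  CH2NH2 → C:1 H:4 N:1
Element totals:
  C: 12
  H: 27
  N: 1
  O: 1
Molecular formula: C12H27NO.
  M = 12(12.0) + 27(1.007825) + 14.003074 + 15.994915
    = 144.000000 + 27.211275 + 14.003074 + 15.994915 = 201.209264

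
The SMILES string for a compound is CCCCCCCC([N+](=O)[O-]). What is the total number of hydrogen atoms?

17

Atom tally by fragment:
  CH3 → C:1 H:3
  CH2 → C:1 H:2
  CH2 → C:1 H:2
  CH2 → C:1 H:2
  CH2 → C:1 H:2
  CH2 → C:1 H:2
  CH2 → C:1 H:2
  CH2NO2 → C:1 H:2 N:1 O:2
Element totals:
  C: 8
  H: 17
  N: 1
  O: 2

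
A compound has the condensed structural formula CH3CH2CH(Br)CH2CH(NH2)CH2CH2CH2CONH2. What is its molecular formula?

C9H19BrN2O

Atom tally by fragment:
  CH3 → C:1 H:3
  CH2 → C:1 H:2
  CH(Br) → C:1 H:1 Br:1
  CH2 → C:1 H:2
  CH(NH2) → C:1 H:3 N:1
  CH2 → C:1 H:2
  CH2 → C:1 H:2
  CH2CONH2 → C:2 H:4 O:1 N:1
Element totals:
  C: 9
  H: 19
  Br: 1
  N: 2
  O: 1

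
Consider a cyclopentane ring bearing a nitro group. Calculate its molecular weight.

Atom tally by fragment:
  cyclopentane ring core → C:5 H:10
  (− 1 ring H displaced by substituents)
  + NO2 → N:1 O:2
Element totals:
  C: 5
  H: 9
  N: 1
  O: 2
Molecular formula: C5H9NO2.
  M = 5(12.011) + 9(1.008) + 14.007 + 2(15.999)
    = 60.055 + 9.072 + 14.007 + 31.998 = 115.132

115.13 g/mol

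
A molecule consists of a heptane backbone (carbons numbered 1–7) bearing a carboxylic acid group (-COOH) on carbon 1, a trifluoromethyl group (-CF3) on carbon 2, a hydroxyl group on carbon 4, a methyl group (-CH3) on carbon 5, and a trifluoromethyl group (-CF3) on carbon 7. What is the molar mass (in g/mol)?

Atom tally by fragment:
  HOOCCH2 → C:2 H:3 O:2
  CH(CF3) → C:2 H:1 F:3
  CH2 → C:1 H:2
  CH(OH) → C:1 H:2 O:1
  CH(CH3) → C:2 H:4
  CH2 → C:1 H:2
  CH2CF3 → C:2 H:2 F:3
Element totals:
  C: 11
  H: 16
  F: 6
  O: 3
Molecular formula: C11H16F6O3.
  M = 11(12.011) + 16(1.008) + 6(18.998) + 3(15.999)
    = 132.121 + 16.128 + 113.988 + 47.997 = 310.234

310.23 g/mol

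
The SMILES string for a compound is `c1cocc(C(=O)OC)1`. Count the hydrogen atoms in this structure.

Atom tally by fragment:
  furan ring core → C:4 H:4 O:1
  (− 1 ring H displaced by substituents)
  + COOCH3 → C:2 H:3 O:2
Element totals:
  C: 6
  H: 6
  O: 3

6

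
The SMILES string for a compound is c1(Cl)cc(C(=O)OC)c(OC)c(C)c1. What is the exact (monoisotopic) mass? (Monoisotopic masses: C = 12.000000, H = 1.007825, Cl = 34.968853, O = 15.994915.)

214.0397

Atom tally by fragment:
  benzene ring core → C:6 H:6
  (− 4 ring H displaced by substituents)
  + Cl → Cl:1
  + COOCH3 → C:2 H:3 O:2
  + OCH3 → C:1 H:3 O:1
  + CH3 → C:1 H:3
Element totals:
  C: 10
  H: 11
  Cl: 1
  O: 3
Molecular formula: C10H11ClO3.
  M = 10(12.0) + 11(1.007825) + 34.968853 + 3(15.994915)
    = 120.000000 + 11.086075 + 34.968853 + 47.984745 = 214.039673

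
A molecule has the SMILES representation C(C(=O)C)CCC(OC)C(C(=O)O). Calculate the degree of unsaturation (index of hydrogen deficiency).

Atom tally by fragment:
  CH3COCH2 → C:3 H:5 O:1
  CH2 → C:1 H:2
  CH2 → C:1 H:2
  CH(OCH3) → C:2 H:4 O:1
  CH2COOH → C:2 H:3 O:2
Element totals:
  C: 9
  H: 16
  O: 4
Molecular formula: C9H16O4.
DoU = (2C + 2 + N − H − X) / 2 = (2·9 + 2 + 0 − 16 − 0) / 2 = 2.

2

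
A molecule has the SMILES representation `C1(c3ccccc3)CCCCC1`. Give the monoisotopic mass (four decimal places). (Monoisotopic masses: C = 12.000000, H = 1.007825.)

160.1252

Atom tally by fragment:
  cyclohexane ring core → C:6 H:12
  (− 1 ring H displaced by substituents)
  + C6H5 → C:6 H:5
Element totals:
  C: 12
  H: 16
Molecular formula: C12H16.
  M = 12(12.0) + 16(1.007825)
    = 144.000000 + 16.125200 = 160.125200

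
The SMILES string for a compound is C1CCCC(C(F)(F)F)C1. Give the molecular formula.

C7H11F3

Atom tally by fragment:
  cyclohexane ring core → C:6 H:12
  (− 1 ring H displaced by substituents)
  + CF3 → C:1 F:3
Element totals:
  C: 7
  H: 11
  F: 3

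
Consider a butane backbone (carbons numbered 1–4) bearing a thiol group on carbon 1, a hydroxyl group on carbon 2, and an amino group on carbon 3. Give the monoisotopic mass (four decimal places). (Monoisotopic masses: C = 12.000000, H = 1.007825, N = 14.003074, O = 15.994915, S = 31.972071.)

Atom tally by fragment:
  HSCH2 → C:1 H:3 S:1
  CH(OH) → C:1 H:2 O:1
  CH(NH2) → C:1 H:3 N:1
  CH3 → C:1 H:3
Element totals:
  C: 4
  H: 11
  N: 1
  O: 1
  S: 1
Molecular formula: C4H11NOS.
  M = 4(12.0) + 11(1.007825) + 14.003074 + 15.994915 + 31.972071
    = 48.000000 + 11.086075 + 14.003074 + 15.994915 + 31.972071 = 121.056135

121.0561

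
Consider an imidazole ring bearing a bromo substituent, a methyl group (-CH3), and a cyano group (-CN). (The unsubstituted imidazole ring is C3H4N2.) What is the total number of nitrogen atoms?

3

Atom tally by fragment:
  imidazole ring core → C:3 H:4 N:2
  (− 3 ring H displaced by substituents)
  + Br → Br:1
  + CH3 → C:1 H:3
  + CN → C:1 N:1
Element totals:
  C: 5
  H: 4
  Br: 1
  N: 3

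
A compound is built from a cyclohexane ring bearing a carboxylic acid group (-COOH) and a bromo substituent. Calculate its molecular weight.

207.07 g/mol

Atom tally by fragment:
  cyclohexane ring core → C:6 H:12
  (− 2 ring H displaced by substituents)
  + COOH → C:1 H:1 O:2
  + Br → Br:1
Element totals:
  C: 7
  H: 11
  Br: 1
  O: 2
Molecular formula: C7H11BrO2.
  M = 7(12.011) + 11(1.008) + 79.904 + 2(15.999)
    = 84.077 + 11.088 + 79.904 + 31.998 = 207.067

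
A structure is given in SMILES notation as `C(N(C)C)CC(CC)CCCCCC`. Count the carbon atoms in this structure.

Atom tally by fragment:
  (CH3)2NCH2 → C:3 H:8 N:1
  CH2 → C:1 H:2
  CH(C2H5) → C:3 H:6
  CH2 → C:1 H:2
  CH2 → C:1 H:2
  CH2 → C:1 H:2
  CH2 → C:1 H:2
  CH2 → C:1 H:2
  CH3 → C:1 H:3
Element totals:
  C: 13
  H: 29
  N: 1

13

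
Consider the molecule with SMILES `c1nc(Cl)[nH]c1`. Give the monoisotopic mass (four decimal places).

101.9985

Atom tally by fragment:
  imidazole ring core → C:3 H:4 N:2
  (− 1 ring H displaced by substituents)
  + Cl → Cl:1
Element totals:
  C: 3
  H: 3
  Cl: 1
  N: 2
Molecular formula: C3H3ClN2.
  M = 3(12.0) + 3(1.007825) + 34.968853 + 2(14.003074)
    = 36.000000 + 3.023475 + 34.968853 + 28.006148 = 101.998476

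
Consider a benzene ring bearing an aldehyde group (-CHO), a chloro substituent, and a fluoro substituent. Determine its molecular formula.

C7H4ClFO

Atom tally by fragment:
  benzene ring core → C:6 H:6
  (− 3 ring H displaced by substituents)
  + CHO → C:1 H:1 O:1
  + Cl → Cl:1
  + F → F:1
Element totals:
  C: 7
  H: 4
  Cl: 1
  F: 1
  O: 1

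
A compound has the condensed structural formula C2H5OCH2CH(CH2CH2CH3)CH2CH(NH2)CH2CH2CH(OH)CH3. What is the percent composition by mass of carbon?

67.48%

Atom tally by fragment:
  C2H5OCH2 → C:3 H:7 O:1
  CH(CH2CH2CH3) → C:4 H:8
  CH2 → C:1 H:2
  CH(NH2) → C:1 H:3 N:1
  CH2 → C:1 H:2
  CH2 → C:1 H:2
  CH(OH) → C:1 H:2 O:1
  CH3 → C:1 H:3
Element totals:
  C: 13
  H: 29
  N: 1
  O: 2
Molecular formula: C13H29NO2.
Molar mass = 231.380 g/mol.
Mass from C: 13 × 12.011 = 156.143 g/mol.
%C = 156.143 / 231.380 × 100 = 67.48%.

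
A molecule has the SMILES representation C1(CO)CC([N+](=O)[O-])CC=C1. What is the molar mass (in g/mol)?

Atom tally by fragment:
  cyclohexene ring core → C:6 H:10
  (− 2 ring H displaced by substituents)
  + CH2OH → C:1 H:3 O:1
  + NO2 → N:1 O:2
Element totals:
  C: 7
  H: 11
  N: 1
  O: 3
Molecular formula: C7H11NO3.
  M = 7(12.011) + 11(1.008) + 14.007 + 3(15.999)
    = 84.077 + 11.088 + 14.007 + 47.997 = 157.169

157.17 g/mol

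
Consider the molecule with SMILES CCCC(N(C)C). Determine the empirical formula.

Atom tally by fragment:
  CH3 → C:1 H:3
  CH2 → C:1 H:2
  CH2 → C:1 H:2
  CH2N(CH3)2 → C:3 H:8 N:1
Element totals:
  C: 6
  H: 15
  N: 1
Molecular formula: C6H15N.
gcd of subscripts (6, 15, 1) = 1, so the empirical formula equals the molecular formula.

C6H15N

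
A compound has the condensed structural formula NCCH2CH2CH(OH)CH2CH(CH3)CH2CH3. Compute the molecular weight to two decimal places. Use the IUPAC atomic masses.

155.24 g/mol

Atom tally by fragment:
  NCCH2 → C:2 H:2 N:1
  CH2 → C:1 H:2
  CH(OH) → C:1 H:2 O:1
  CH2 → C:1 H:2
  CH(CH3) → C:2 H:4
  CH2 → C:1 H:2
  CH3 → C:1 H:3
Element totals:
  C: 9
  H: 17
  N: 1
  O: 1
Molecular formula: C9H17NO.
  M = 9(12.011) + 17(1.008) + 14.007 + 15.999
    = 108.099 + 17.136 + 14.007 + 15.999 = 155.241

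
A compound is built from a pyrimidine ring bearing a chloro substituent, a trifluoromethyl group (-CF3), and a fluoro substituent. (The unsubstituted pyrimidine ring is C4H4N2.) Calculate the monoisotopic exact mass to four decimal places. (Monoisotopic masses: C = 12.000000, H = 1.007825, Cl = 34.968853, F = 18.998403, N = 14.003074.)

Atom tally by fragment:
  pyrimidine ring core → C:4 H:4 N:2
  (− 3 ring H displaced by substituents)
  + Cl → Cl:1
  + CF3 → C:1 F:3
  + F → F:1
Element totals:
  C: 5
  H: 1
  Cl: 1
  F: 4
  N: 2
Molecular formula: C5HClF4N2.
  M = 5(12.0) + 1.007825 + 34.968853 + 4(18.998403) + 2(14.003074)
    = 60.000000 + 1.007825 + 34.968853 + 75.993612 + 28.006148 = 199.976438

199.9764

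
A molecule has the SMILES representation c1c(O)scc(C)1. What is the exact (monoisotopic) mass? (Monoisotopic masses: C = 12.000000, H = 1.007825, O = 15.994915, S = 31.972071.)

114.0139

Atom tally by fragment:
  thiophene ring core → C:4 H:4 S:1
  (− 2 ring H displaced by substituents)
  + OH → O:1 H:1
  + CH3 → C:1 H:3
Element totals:
  C: 5
  H: 6
  O: 1
  S: 1
Molecular formula: C5H6OS.
  M = 5(12.0) + 6(1.007825) + 15.994915 + 31.972071
    = 60.000000 + 6.046950 + 15.994915 + 31.972071 = 114.013936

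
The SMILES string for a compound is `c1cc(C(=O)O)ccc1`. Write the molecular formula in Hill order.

C7H6O2

Atom tally by fragment:
  benzene ring core → C:6 H:6
  (− 1 ring H displaced by substituents)
  + COOH → C:1 H:1 O:2
Element totals:
  C: 7
  H: 6
  O: 2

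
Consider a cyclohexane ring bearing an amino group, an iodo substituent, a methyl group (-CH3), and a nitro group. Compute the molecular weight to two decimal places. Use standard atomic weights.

284.10 g/mol

Atom tally by fragment:
  cyclohexane ring core → C:6 H:12
  (− 4 ring H displaced by substituents)
  + NH2 → N:1 H:2
  + I → I:1
  + CH3 → C:1 H:3
  + NO2 → N:1 O:2
Element totals:
  C: 7
  H: 13
  I: 1
  N: 2
  O: 2
Molecular formula: C7H13IN2O2.
  M = 7(12.011) + 13(1.008) + 126.904 + 2(14.007) + 2(15.999)
    = 84.077 + 13.104 + 126.904 + 28.014 + 31.998 = 284.097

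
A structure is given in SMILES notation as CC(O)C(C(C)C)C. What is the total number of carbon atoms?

Atom tally by fragment:
  CH3 → C:1 H:3
  CH(OH) → C:1 H:2 O:1
  CH(CH(CH3)2) → C:4 H:8
  CH3 → C:1 H:3
Element totals:
  C: 7
  H: 16
  O: 1

7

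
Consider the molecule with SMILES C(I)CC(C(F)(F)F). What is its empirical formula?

Atom tally by fragment:
  ICH2 → C:1 H:2 I:1
  CH2 → C:1 H:2
  CH2CF3 → C:2 H:2 F:3
Element totals:
  C: 4
  H: 6
  F: 3
  I: 1
Molecular formula: C4H6F3I.
gcd of subscripts (4, 3, 6, 1) = 1, so the empirical formula equals the molecular formula.

C4H6F3I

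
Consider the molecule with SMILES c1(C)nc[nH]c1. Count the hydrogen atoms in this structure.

6

Atom tally by fragment:
  imidazole ring core → C:3 H:4 N:2
  (− 1 ring H displaced by substituents)
  + CH3 → C:1 H:3
Element totals:
  C: 4
  H: 6
  N: 2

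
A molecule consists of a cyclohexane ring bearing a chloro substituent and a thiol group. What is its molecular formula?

C6H11ClS

Atom tally by fragment:
  cyclohexane ring core → C:6 H:12
  (− 2 ring H displaced by substituents)
  + Cl → Cl:1
  + SH → S:1 H:1
Element totals:
  C: 6
  H: 11
  Cl: 1
  S: 1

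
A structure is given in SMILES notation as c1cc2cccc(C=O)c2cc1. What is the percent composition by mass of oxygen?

Atom tally by fragment:
  naphthalene ring system core → C:10 H:8
  (− 1 ring H displaced by substituents)
  + CHO → C:1 H:1 O:1
Element totals:
  C: 11
  H: 8
  O: 1
Molecular formula: C11H8O.
Molar mass = 156.184 g/mol.
Mass from O: 1 × 15.999 = 15.999 g/mol.
%O = 15.999 / 156.184 × 100 = 10.24%.

10.24%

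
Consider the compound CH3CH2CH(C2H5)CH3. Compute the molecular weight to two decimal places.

Atom tally by fragment:
  CH3 → C:1 H:3
  CH2 → C:1 H:2
  CH(C2H5) → C:3 H:6
  CH3 → C:1 H:3
Element totals:
  C: 6
  H: 14
Molecular formula: C6H14.
  M = 6(12.011) + 14(1.008)
    = 72.066 + 14.112 = 86.178

86.18 g/mol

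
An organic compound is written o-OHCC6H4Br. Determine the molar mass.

Atom tally by fragment:
  benzene ring core → C:6 H:6
  (− 2 ring H displaced by substituents)
  + CHO → C:1 H:1 O:1
  + Br → Br:1
Element totals:
  C: 7
  H: 5
  Br: 1
  O: 1
Molecular formula: C7H5BrO.
  M = 7(12.011) + 5(1.008) + 79.904 + 15.999
    = 84.077 + 5.040 + 79.904 + 15.999 = 185.020

185.02 g/mol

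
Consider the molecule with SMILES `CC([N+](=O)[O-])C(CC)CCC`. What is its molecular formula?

Atom tally by fragment:
  CH3 → C:1 H:3
  CH(NO2) → C:1 H:1 N:1 O:2
  CH(C2H5) → C:3 H:6
  CH2 → C:1 H:2
  CH2 → C:1 H:2
  CH3 → C:1 H:3
Element totals:
  C: 8
  H: 17
  N: 1
  O: 2

C8H17NO2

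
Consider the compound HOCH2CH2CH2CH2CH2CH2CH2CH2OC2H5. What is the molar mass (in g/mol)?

174.28 g/mol

Atom tally by fragment:
  HOCH2 → C:1 H:3 O:1
  CH2 → C:1 H:2
  CH2 → C:1 H:2
  CH2 → C:1 H:2
  CH2 → C:1 H:2
  CH2 → C:1 H:2
  CH2 → C:1 H:2
  CH2OC2H5 → C:3 H:7 O:1
Element totals:
  C: 10
  H: 22
  O: 2
Molecular formula: C10H22O2.
  M = 10(12.011) + 22(1.008) + 2(15.999)
    = 120.110 + 22.176 + 31.998 = 174.284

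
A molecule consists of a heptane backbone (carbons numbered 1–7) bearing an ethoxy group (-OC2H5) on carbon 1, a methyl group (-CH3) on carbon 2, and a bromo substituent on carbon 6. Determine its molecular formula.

Atom tally by fragment:
  C2H5OCH2 → C:3 H:7 O:1
  CH(CH3) → C:2 H:4
  CH2 → C:1 H:2
  CH2 → C:1 H:2
  CH2 → C:1 H:2
  CH(Br) → C:1 H:1 Br:1
  CH3 → C:1 H:3
Element totals:
  C: 10
  H: 21
  Br: 1
  O: 1

C10H21BrO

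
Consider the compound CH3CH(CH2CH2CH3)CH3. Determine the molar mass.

86.18 g/mol

Element totals:
  C: 6
  H: 14
Molecular formula: C6H14.
  M = 6(12.011) + 14(1.008)
    = 72.066 + 14.112 = 86.178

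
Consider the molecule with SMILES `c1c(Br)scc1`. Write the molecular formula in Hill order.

Atom tally by fragment:
  thiophene ring core → C:4 H:4 S:1
  (− 1 ring H displaced by substituents)
  + Br → Br:1
Element totals:
  C: 4
  H: 3
  Br: 1
  S: 1

C4H3BrS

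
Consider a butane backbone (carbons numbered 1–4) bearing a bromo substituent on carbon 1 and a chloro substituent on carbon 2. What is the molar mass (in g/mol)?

Atom tally by fragment:
  BrCH2 → C:1 H:2 Br:1
  CH(Cl) → C:1 H:1 Cl:1
  CH2 → C:1 H:2
  CH3 → C:1 H:3
Element totals:
  C: 4
  H: 8
  Br: 1
  Cl: 1
Molecular formula: C4H8BrCl.
  M = 4(12.011) + 8(1.008) + 79.904 + 35.45
    = 48.044 + 8.064 + 79.904 + 35.450 = 171.462

171.46 g/mol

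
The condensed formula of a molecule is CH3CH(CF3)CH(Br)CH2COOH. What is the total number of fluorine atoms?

3

Atom tally by fragment:
  CH3 → C:1 H:3
  CH(CF3) → C:2 H:1 F:3
  CH(Br) → C:1 H:1 Br:1
  CH2COOH → C:2 H:3 O:2
Element totals:
  C: 6
  H: 8
  Br: 1
  F: 3
  O: 2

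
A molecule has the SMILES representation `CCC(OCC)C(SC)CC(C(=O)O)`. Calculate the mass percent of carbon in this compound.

Atom tally by fragment:
  CH3 → C:1 H:3
  CH2 → C:1 H:2
  CH(OC2H5) → C:3 H:6 O:1
  CH(SCH3) → C:2 H:4 S:1
  CH2 → C:1 H:2
  CH2COOH → C:2 H:3 O:2
Element totals:
  C: 10
  H: 20
  O: 3
  S: 1
Molecular formula: C10H20O3S.
Molar mass = 220.327 g/mol.
Mass from C: 10 × 12.011 = 120.110 g/mol.
%C = 120.110 / 220.327 × 100 = 54.51%.

54.51%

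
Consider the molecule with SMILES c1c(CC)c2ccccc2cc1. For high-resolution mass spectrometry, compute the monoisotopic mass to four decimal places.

Atom tally by fragment:
  naphthalene ring system core → C:10 H:8
  (− 1 ring H displaced by substituents)
  + C2H5 → C:2 H:5
Element totals:
  C: 12
  H: 12
Molecular formula: C12H12.
  M = 12(12.0) + 12(1.007825)
    = 144.000000 + 12.093900 = 156.093900

156.0939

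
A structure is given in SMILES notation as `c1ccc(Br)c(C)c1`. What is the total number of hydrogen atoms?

Atom tally by fragment:
  benzene ring core → C:6 H:6
  (− 2 ring H displaced by substituents)
  + Br → Br:1
  + CH3 → C:1 H:3
Element totals:
  C: 7
  H: 7
  Br: 1

7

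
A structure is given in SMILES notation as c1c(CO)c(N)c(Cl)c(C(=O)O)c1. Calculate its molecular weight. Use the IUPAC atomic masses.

Atom tally by fragment:
  benzene ring core → C:6 H:6
  (− 4 ring H displaced by substituents)
  + CH2OH → C:1 H:3 O:1
  + NH2 → N:1 H:2
  + Cl → Cl:1
  + COOH → C:1 H:1 O:2
Element totals:
  C: 8
  H: 8
  Cl: 1
  N: 1
  O: 3
Molecular formula: C8H8ClNO3.
  M = 8(12.011) + 8(1.008) + 35.45 + 14.007 + 3(15.999)
    = 96.088 + 8.064 + 35.450 + 14.007 + 47.997 = 201.606

201.61 g/mol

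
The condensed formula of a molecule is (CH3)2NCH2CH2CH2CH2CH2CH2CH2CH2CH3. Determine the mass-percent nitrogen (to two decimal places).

Element totals:
  C: 11
  H: 25
  N: 1
Molecular formula: C11H25N.
Molar mass = 171.328 g/mol.
Mass from N: 1 × 14.007 = 14.007 g/mol.
%N = 14.007 / 171.328 × 100 = 8.18%.

8.18%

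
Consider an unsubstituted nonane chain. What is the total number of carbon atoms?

9

Atom tally by fragment:
  CH3 → C:1 H:3
  CH2 → C:1 H:2
  CH2 → C:1 H:2
  CH2 → C:1 H:2
  CH2 → C:1 H:2
  CH2 → C:1 H:2
  CH2 → C:1 H:2
  CH2 → C:1 H:2
  CH3 → C:1 H:3
Element totals:
  C: 9
  H: 20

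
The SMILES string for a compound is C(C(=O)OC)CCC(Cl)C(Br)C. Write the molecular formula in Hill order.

C8H14BrClO2

Atom tally by fragment:
  CH3OOCCH2 → C:3 H:5 O:2
  CH2 → C:1 H:2
  CH2 → C:1 H:2
  CH(Cl) → C:1 H:1 Cl:1
  CH(Br) → C:1 H:1 Br:1
  CH3 → C:1 H:3
Element totals:
  C: 8
  H: 14
  Br: 1
  Cl: 1
  O: 2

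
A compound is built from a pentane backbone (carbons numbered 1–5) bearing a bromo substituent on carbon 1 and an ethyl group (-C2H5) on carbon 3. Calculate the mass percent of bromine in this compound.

44.61%

Atom tally by fragment:
  BrCH2 → C:1 H:2 Br:1
  CH2 → C:1 H:2
  CH(C2H5) → C:3 H:6
  CH2 → C:1 H:2
  CH3 → C:1 H:3
Element totals:
  C: 7
  H: 15
  Br: 1
Molecular formula: C7H15Br.
Molar mass = 179.101 g/mol.
Mass from Br: 1 × 79.904 = 79.904 g/mol.
%Br = 79.904 / 179.101 × 100 = 44.61%.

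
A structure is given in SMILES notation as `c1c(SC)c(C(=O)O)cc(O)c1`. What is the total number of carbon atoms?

Atom tally by fragment:
  benzene ring core → C:6 H:6
  (− 3 ring H displaced by substituents)
  + SCH3 → C:1 H:3 S:1
  + COOH → C:1 H:1 O:2
  + OH → O:1 H:1
Element totals:
  C: 8
  H: 8
  O: 3
  S: 1

8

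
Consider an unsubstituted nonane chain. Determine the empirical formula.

C9H20

Atom tally by fragment:
  CH3 → C:1 H:3
  CH2 → C:1 H:2
  CH2 → C:1 H:2
  CH2 → C:1 H:2
  CH2 → C:1 H:2
  CH2 → C:1 H:2
  CH2 → C:1 H:2
  CH2 → C:1 H:2
  CH3 → C:1 H:3
Element totals:
  C: 9
  H: 20
Molecular formula: C9H20.
gcd of subscripts (9, 20) = 1, so the empirical formula equals the molecular formula.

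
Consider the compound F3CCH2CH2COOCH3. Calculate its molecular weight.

Atom tally by fragment:
  F3CCH2 → C:2 H:2 F:3
  CH2COOCH3 → C:3 H:5 O:2
Element totals:
  C: 5
  H: 7
  F: 3
  O: 2
Molecular formula: C5H7F3O2.
  M = 5(12.011) + 7(1.008) + 3(18.998) + 2(15.999)
    = 60.055 + 7.056 + 56.994 + 31.998 = 156.103

156.10 g/mol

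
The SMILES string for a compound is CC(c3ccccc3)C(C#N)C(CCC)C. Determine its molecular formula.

Atom tally by fragment:
  CH3 → C:1 H:3
  CH(C6H5) → C:7 H:6
  CH(CN) → C:2 H:1 N:1
  CH(CH2CH2CH3) → C:4 H:8
  CH3 → C:1 H:3
Element totals:
  C: 15
  H: 21
  N: 1

C15H21N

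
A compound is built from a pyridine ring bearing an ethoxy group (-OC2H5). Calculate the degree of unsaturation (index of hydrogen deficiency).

4

Atom tally by fragment:
  pyridine ring core → C:5 H:5 N:1
  (− 1 ring H displaced by substituents)
  + OC2H5 → C:2 H:5 O:1
Element totals:
  C: 7
  H: 9
  N: 1
  O: 1
Molecular formula: C7H9NO.
DoU = (2C + 2 + N − H − X) / 2 = (2·7 + 2 + 1 − 9 − 0) / 2 = 4.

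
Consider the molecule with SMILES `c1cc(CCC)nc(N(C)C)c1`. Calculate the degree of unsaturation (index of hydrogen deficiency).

Atom tally by fragment:
  pyridine ring core → C:5 H:5 N:1
  (− 2 ring H displaced by substituents)
  + CH2CH2CH3 → C:3 H:7
  + N(CH3)2 → N:1 C:2 H:6
Element totals:
  C: 10
  H: 16
  N: 2
Molecular formula: C10H16N2.
DoU = (2C + 2 + N − H − X) / 2 = (2·10 + 2 + 2 − 16 − 0) / 2 = 4.

4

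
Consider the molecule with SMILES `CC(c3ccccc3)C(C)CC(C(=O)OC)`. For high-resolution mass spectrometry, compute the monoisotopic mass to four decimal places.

Atom tally by fragment:
  CH3 → C:1 H:3
  CH(C6H5) → C:7 H:6
  CH(CH3) → C:2 H:4
  CH2 → C:1 H:2
  CH2COOCH3 → C:3 H:5 O:2
Element totals:
  C: 14
  H: 20
  O: 2
Molecular formula: C14H20O2.
  M = 14(12.0) + 20(1.007825) + 2(15.994915)
    = 168.000000 + 20.156500 + 31.989830 = 220.146330

220.1463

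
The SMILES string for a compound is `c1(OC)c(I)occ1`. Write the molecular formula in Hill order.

Atom tally by fragment:
  furan ring core → C:4 H:4 O:1
  (− 2 ring H displaced by substituents)
  + OCH3 → C:1 H:3 O:1
  + I → I:1
Element totals:
  C: 5
  H: 5
  I: 1
  O: 2

C5H5IO2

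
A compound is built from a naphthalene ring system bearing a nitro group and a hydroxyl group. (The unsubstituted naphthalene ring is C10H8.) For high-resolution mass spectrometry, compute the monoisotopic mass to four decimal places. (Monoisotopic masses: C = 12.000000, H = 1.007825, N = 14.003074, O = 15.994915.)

Atom tally by fragment:
  naphthalene ring system core → C:10 H:8
  (− 2 ring H displaced by substituents)
  + NO2 → N:1 O:2
  + OH → O:1 H:1
Element totals:
  C: 10
  H: 7
  N: 1
  O: 3
Molecular formula: C10H7NO3.
  M = 10(12.0) + 7(1.007825) + 14.003074 + 3(15.994915)
    = 120.000000 + 7.054775 + 14.003074 + 47.984745 = 189.042594

189.0426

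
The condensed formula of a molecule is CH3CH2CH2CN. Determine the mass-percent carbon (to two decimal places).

Atom tally by fragment:
  CH3 → C:1 H:3
  CH2 → C:1 H:2
  CH2CN → C:2 H:2 N:1
Element totals:
  C: 4
  H: 7
  N: 1
Molecular formula: C4H7N.
Molar mass = 69.107 g/mol.
Mass from C: 4 × 12.011 = 48.044 g/mol.
%C = 48.044 / 69.107 × 100 = 69.52%.

69.52%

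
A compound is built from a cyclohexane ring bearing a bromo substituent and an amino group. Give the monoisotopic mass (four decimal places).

Atom tally by fragment:
  cyclohexane ring core → C:6 H:12
  (− 2 ring H displaced by substituents)
  + Br → Br:1
  + NH2 → N:1 H:2
Element totals:
  C: 6
  H: 12
  Br: 1
  N: 1
Molecular formula: C6H12BrN.
  M = 6(12.0) + 12(1.007825) + 78.918338 + 14.003074
    = 72.000000 + 12.093900 + 78.918338 + 14.003074 = 177.015312

177.0153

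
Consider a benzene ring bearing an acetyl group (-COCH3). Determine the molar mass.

Atom tally by fragment:
  benzene ring core → C:6 H:6
  (− 1 ring H displaced by substituents)
  + COCH3 → C:2 H:3 O:1
Element totals:
  C: 8
  H: 8
  O: 1
Molecular formula: C8H8O.
  M = 8(12.011) + 8(1.008) + 15.999
    = 96.088 + 8.064 + 15.999 = 120.151

120.15 g/mol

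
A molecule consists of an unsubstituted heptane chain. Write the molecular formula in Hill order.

Atom tally by fragment:
  CH3 → C:1 H:3
  CH2 → C:1 H:2
  CH2 → C:1 H:2
  CH2 → C:1 H:2
  CH2 → C:1 H:2
  CH2 → C:1 H:2
  CH3 → C:1 H:3
Element totals:
  C: 7
  H: 16

C7H16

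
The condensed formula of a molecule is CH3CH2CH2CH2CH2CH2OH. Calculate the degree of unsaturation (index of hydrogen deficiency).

0

Atom tally by fragment:
  CH3 → C:1 H:3
  CH2 → C:1 H:2
  CH2 → C:1 H:2
  CH2 → C:1 H:2
  CH2CH2OH → C:2 H:5 O:1
Element totals:
  C: 6
  H: 14
  O: 1
Molecular formula: C6H14O.
DoU = (2C + 2 + N − H − X) / 2 = (2·6 + 2 + 0 − 14 − 0) / 2 = 0.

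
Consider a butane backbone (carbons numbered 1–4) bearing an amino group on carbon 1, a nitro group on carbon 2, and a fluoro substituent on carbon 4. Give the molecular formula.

C4H9FN2O2

Atom tally by fragment:
  H2NCH2 → C:1 H:4 N:1
  CH(NO2) → C:1 H:1 N:1 O:2
  CH2 → C:1 H:2
  CH2F → C:1 H:2 F:1
Element totals:
  C: 4
  H: 9
  F: 1
  N: 2
  O: 2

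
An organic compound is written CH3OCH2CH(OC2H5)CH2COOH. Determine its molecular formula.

Atom tally by fragment:
  CH3OCH2 → C:2 H:5 O:1
  CH(OC2H5) → C:3 H:6 O:1
  CH2COOH → C:2 H:3 O:2
Element totals:
  C: 7
  H: 14
  O: 4

C7H14O4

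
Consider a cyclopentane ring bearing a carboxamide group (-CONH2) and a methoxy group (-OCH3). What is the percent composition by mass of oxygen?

22.35%

Atom tally by fragment:
  cyclopentane ring core → C:5 H:10
  (− 2 ring H displaced by substituents)
  + CONH2 → C:1 H:2 O:1 N:1
  + OCH3 → C:1 H:3 O:1
Element totals:
  C: 7
  H: 13
  N: 1
  O: 2
Molecular formula: C7H13NO2.
Molar mass = 143.186 g/mol.
Mass from O: 2 × 15.999 = 31.998 g/mol.
%O = 31.998 / 143.186 × 100 = 22.35%.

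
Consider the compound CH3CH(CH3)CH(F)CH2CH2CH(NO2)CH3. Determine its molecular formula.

Atom tally by fragment:
  CH3 → C:1 H:3
  CH(CH3) → C:2 H:4
  CH(F) → C:1 H:1 F:1
  CH2 → C:1 H:2
  CH2 → C:1 H:2
  CH(NO2) → C:1 H:1 N:1 O:2
  CH3 → C:1 H:3
Element totals:
  C: 8
  H: 16
  F: 1
  N: 1
  O: 2

C8H16FNO2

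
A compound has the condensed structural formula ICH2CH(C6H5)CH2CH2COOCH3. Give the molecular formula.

Atom tally by fragment:
  ICH2 → C:1 H:2 I:1
  CH(C6H5) → C:7 H:6
  CH2 → C:1 H:2
  CH2COOCH3 → C:3 H:5 O:2
Element totals:
  C: 12
  H: 15
  I: 1
  O: 2

C12H15IO2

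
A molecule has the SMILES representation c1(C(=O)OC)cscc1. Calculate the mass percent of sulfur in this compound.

Atom tally by fragment:
  thiophene ring core → C:4 H:4 S:1
  (− 1 ring H displaced by substituents)
  + COOCH3 → C:2 H:3 O:2
Element totals:
  C: 6
  H: 6
  O: 2
  S: 1
Molecular formula: C6H6O2S.
Molar mass = 142.172 g/mol.
Mass from S: 1 × 32.06 = 32.060 g/mol.
%S = 32.060 / 142.172 × 100 = 22.55%.

22.55%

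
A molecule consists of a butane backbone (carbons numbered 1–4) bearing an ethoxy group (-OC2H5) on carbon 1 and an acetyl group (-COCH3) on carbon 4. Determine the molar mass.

Atom tally by fragment:
  C2H5OCH2 → C:3 H:7 O:1
  CH2 → C:1 H:2
  CH2 → C:1 H:2
  CH2COCH3 → C:3 H:5 O:1
Element totals:
  C: 8
  H: 16
  O: 2
Molecular formula: C8H16O2.
  M = 8(12.011) + 16(1.008) + 2(15.999)
    = 96.088 + 16.128 + 31.998 = 144.214

144.21 g/mol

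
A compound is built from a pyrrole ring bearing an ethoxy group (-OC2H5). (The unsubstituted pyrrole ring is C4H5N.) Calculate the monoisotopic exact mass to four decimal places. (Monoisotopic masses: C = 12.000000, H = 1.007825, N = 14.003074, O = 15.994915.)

111.0684

Atom tally by fragment:
  pyrrole ring core → C:4 H:5 N:1
  (− 1 ring H displaced by substituents)
  + OC2H5 → C:2 H:5 O:1
Element totals:
  C: 6
  H: 9
  N: 1
  O: 1
Molecular formula: C6H9NO.
  M = 6(12.0) + 9(1.007825) + 14.003074 + 15.994915
    = 72.000000 + 9.070425 + 14.003074 + 15.994915 = 111.068414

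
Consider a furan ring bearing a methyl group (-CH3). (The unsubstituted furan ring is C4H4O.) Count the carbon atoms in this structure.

Atom tally by fragment:
  furan ring core → C:4 H:4 O:1
  (− 1 ring H displaced by substituents)
  + CH3 → C:1 H:3
Element totals:
  C: 5
  H: 6
  O: 1

5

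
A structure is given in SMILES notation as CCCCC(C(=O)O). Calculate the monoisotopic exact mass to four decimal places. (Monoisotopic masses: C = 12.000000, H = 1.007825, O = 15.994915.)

Atom tally by fragment:
  CH3 → C:1 H:3
  CH2 → C:1 H:2
  CH2 → C:1 H:2
  CH2 → C:1 H:2
  CH2COOH → C:2 H:3 O:2
Element totals:
  C: 6
  H: 12
  O: 2
Molecular formula: C6H12O2.
  M = 6(12.0) + 12(1.007825) + 2(15.994915)
    = 72.000000 + 12.093900 + 31.989830 = 116.083730

116.0837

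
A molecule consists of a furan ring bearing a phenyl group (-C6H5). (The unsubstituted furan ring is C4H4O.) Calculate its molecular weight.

Atom tally by fragment:
  furan ring core → C:4 H:4 O:1
  (− 1 ring H displaced by substituents)
  + C6H5 → C:6 H:5
Element totals:
  C: 10
  H: 8
  O: 1
Molecular formula: C10H8O.
  M = 10(12.011) + 8(1.008) + 15.999
    = 120.110 + 8.064 + 15.999 = 144.173

144.17 g/mol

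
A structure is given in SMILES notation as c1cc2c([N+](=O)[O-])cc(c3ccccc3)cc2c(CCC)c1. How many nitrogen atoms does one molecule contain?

1

Atom tally by fragment:
  naphthalene ring system core → C:10 H:8
  (− 3 ring H displaced by substituents)
  + NO2 → N:1 O:2
  + C6H5 → C:6 H:5
  + CH2CH2CH3 → C:3 H:7
Element totals:
  C: 19
  H: 17
  N: 1
  O: 2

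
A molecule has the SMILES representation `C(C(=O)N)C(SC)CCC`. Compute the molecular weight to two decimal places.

161.26 g/mol

Atom tally by fragment:
  H2NOCCH2 → C:2 H:4 O:1 N:1
  CH(SCH3) → C:2 H:4 S:1
  CH2 → C:1 H:2
  CH2 → C:1 H:2
  CH3 → C:1 H:3
Element totals:
  C: 7
  H: 15
  N: 1
  O: 1
  S: 1
Molecular formula: C7H15NOS.
  M = 7(12.011) + 15(1.008) + 14.007 + 15.999 + 32.06
    = 84.077 + 15.120 + 14.007 + 15.999 + 32.060 = 161.263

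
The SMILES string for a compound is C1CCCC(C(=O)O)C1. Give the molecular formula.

Atom tally by fragment:
  cyclohexane ring core → C:6 H:12
  (− 1 ring H displaced by substituents)
  + COOH → C:1 H:1 O:2
Element totals:
  C: 7
  H: 12
  O: 2

C7H12O2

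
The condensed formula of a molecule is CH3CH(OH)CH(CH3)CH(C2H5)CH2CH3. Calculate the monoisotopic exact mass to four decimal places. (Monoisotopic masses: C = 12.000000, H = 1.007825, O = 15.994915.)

Atom tally by fragment:
  CH3 → C:1 H:3
  CH(OH) → C:1 H:2 O:1
  CH(CH3) → C:2 H:4
  CH(C2H5) → C:3 H:6
  CH2 → C:1 H:2
  CH3 → C:1 H:3
Element totals:
  C: 9
  H: 20
  O: 1
Molecular formula: C9H20O.
  M = 9(12.0) + 20(1.007825) + 15.994915
    = 108.000000 + 20.156500 + 15.994915 = 144.151415

144.1514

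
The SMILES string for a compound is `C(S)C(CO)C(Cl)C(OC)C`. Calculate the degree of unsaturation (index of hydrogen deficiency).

Atom tally by fragment:
  HSCH2 → C:1 H:3 S:1
  CH(CH2OH) → C:2 H:4 O:1
  CH(Cl) → C:1 H:1 Cl:1
  CH(OCH3) → C:2 H:4 O:1
  CH3 → C:1 H:3
Element totals:
  C: 7
  H: 15
  Cl: 1
  O: 2
  S: 1
Molecular formula: C7H15ClO2S.
DoU = (2C + 2 + N − H − X) / 2 = (2·7 + 2 + 0 − 15 − 1) / 2 = 0.

0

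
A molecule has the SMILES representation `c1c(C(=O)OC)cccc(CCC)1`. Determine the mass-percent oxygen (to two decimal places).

Atom tally by fragment:
  benzene ring core → C:6 H:6
  (− 2 ring H displaced by substituents)
  + COOCH3 → C:2 H:3 O:2
  + CH2CH2CH3 → C:3 H:7
Element totals:
  C: 11
  H: 14
  O: 2
Molecular formula: C11H14O2.
Molar mass = 178.231 g/mol.
Mass from O: 2 × 15.999 = 31.998 g/mol.
%O = 31.998 / 178.231 × 100 = 17.95%.

17.95%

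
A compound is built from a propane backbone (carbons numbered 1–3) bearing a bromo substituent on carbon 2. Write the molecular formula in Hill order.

Atom tally by fragment:
  CH3 → C:1 H:3
  CH(Br) → C:1 H:1 Br:1
  CH3 → C:1 H:3
Element totals:
  C: 3
  H: 7
  Br: 1

C3H7Br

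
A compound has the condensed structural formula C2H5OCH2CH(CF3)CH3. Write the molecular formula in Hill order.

C6H11F3O

Element totals:
  C: 6
  H: 11
  F: 3
  O: 1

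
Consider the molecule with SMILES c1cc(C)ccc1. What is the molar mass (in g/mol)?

Atom tally by fragment:
  benzene ring core → C:6 H:6
  (− 1 ring H displaced by substituents)
  + CH3 → C:1 H:3
Element totals:
  C: 7
  H: 8
Molecular formula: C7H8.
  M = 7(12.011) + 8(1.008)
    = 84.077 + 8.064 = 92.141

92.14 g/mol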